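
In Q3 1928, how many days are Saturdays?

13

July 1, 1928 is a Sunday.
That's 92 days from start to end, counting both.
92 = 7 × 13 + 1, so there are 13 full weeks plus 1 extra day.
Each full week contributes one Saturday: 13 so far.
The 1 extra day is Sun — none qualify.
Total: 13 + 0 = 13.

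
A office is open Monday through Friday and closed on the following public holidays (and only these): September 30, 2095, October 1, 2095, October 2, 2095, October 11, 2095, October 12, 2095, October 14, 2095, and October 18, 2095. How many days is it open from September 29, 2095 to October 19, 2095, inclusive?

September 29, 2095 is a Thursday.
The range spans 21 days (inclusive of both endpoints).
21 = 7 × 3, so the span is exactly 3 full weeks.
Each full week contributes 5 weekdays (Mon–Fri): 3 × 5 = 15.
Holidays: September 30, 2095 (Fri); October 1, 2095 (Sat); October 2, 2095 (Sun); October 11, 2095 (Tue); October 12, 2095 (Wed); October 14, 2095 (Fri); October 18, 2095 (Tue).
5 of the 7 holidays fall on weekdays; the rest are weekends and were already excluded.
Business days: 15 − 5 = 10.

10 working days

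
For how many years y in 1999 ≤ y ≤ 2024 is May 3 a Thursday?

Day of week of May 3 in each year:
1999: Mon, 2000: Wed, 2001: Thu ✓, 2002: Fri, 2003: Sat, 2004: Mon, 2005: Tue, 2006: Wed, 2007: Thu ✓, 2008: Sat, 2009: Sun, 2010: Mon, 2011: Tue, 2012: Thu ✓, 2013: Fri, 2014: Sat, 2015: Sun, 2016: Tue, 2017: Wed, 2018: Thu ✓, 2019: Fri, 2020: Sun, 2021: Mon, 2022: Tue, 2023: Wed, 2024: Fri
Thursdays: 2001, 2007, 2012, 2018.

4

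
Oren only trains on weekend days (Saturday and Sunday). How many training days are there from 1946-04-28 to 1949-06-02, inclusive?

323

1946-04-28 is a Sunday.
From 1946-04-28 to 1949-06-02 is 1132 days inclusive.
1132 = 7 × 161 + 5, so there are 161 full weeks plus 5 extra days.
Each full week contributes 2 weekend days (Sat, Sun): 161 × 2 = 322.
The 5 extra days are Sunday, Monday, Tuesday, Wednesday, Thursday — 1 of them qualifies.
Total: 322 + 1 = 323.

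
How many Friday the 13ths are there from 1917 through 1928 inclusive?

21

Friday-the-13ths by year:
1917: Apr, Jul
1918: Sep, Dec
1919: Jun
1920: Feb, Aug
1921: May
1922: Jan, Oct
1923: Apr, Jul
1924: Jun
1925: Feb, Mar, Nov
1926: Aug
1927: May
1928: Jan, Apr, Jul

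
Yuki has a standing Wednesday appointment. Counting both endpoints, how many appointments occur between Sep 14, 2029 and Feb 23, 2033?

Sep 14, 2029 is a Friday.
That's 1259 days from start to end, counting both.
1259 = 7 × 179 + 6, so there are 179 full weeks plus 6 extra days.
Each full week contributes one Wednesday: 179 so far.
The 6 extra days are Fri, Sat, Sun, Mon, Tue, Wed — 1 of them qualifies.
Total: 179 + 1 = 180.

180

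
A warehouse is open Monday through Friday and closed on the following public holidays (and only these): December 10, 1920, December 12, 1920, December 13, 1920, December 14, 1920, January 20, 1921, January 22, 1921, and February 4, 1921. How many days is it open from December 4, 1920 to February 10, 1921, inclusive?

44 working days

December 4, 1920 is a Saturday.
From December 4, 1920 to February 10, 1921 is 69 days inclusive.
69 = 7 × 9 + 6, so there are 9 full weeks plus 6 extra days.
Each full week contributes 5 weekdays (Mon–Fri): 9 × 5 = 45.
The 6 extra days are Sat, Sun, Mon, Tue, Wed, Thu — 4 of them qualify.
Total: 45 + 4 = 49.
Holidays: December 10, 1920 (Fri); December 12, 1920 (Sun); December 13, 1920 (Mon); December 14, 1920 (Tue); January 20, 1921 (Thu); January 22, 1921 (Sat); February 4, 1921 (Fri).
5 of the 7 holidays fall on weekdays; the rest are weekends and were already excluded.
Business days: 49 − 5 = 44.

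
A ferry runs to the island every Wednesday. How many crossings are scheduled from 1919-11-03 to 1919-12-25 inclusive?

1919-11-03 is a Monday.
From 1919-11-03 to 1919-12-25 is 53 days inclusive.
53 = 7 × 7 + 4, so there are 7 full weeks plus 4 extra days.
Each full week contributes one Wednesday: 7 so far.
The 4 extra days are Mon, Tue, Wed, Thu — 1 of them qualifies.
Total: 7 + 1 = 8.

8 Wednesdays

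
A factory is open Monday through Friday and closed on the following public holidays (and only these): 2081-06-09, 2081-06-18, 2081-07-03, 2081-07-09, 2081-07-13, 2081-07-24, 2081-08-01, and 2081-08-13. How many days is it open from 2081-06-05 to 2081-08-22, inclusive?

50 working days

2081-06-05 is a Thursday.
The range spans 79 days (inclusive of both endpoints).
79 = 7 × 11 + 2, so there are 11 full weeks plus 2 extra days.
Each full week contributes 5 weekdays (Mon–Fri): 11 × 5 = 55.
The 2 extra days are Thursday, Friday — 2 of them qualify.
Total: 55 + 2 = 57.
Holidays: 2081-06-09 (Mon); 2081-06-18 (Wed); 2081-07-03 (Thu); 2081-07-09 (Wed); 2081-07-13 (Sun); 2081-07-24 (Thu); 2081-08-01 (Fri); 2081-08-13 (Wed).
7 of the 8 holidays fall on weekdays; the rest are weekends and were already excluded.
Business days: 57 − 7 = 50.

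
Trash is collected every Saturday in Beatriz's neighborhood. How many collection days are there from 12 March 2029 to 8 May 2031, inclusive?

112

12 March 2029 is a Monday.
The range spans 788 days (inclusive of both endpoints).
788 = 7 × 112 + 4, so there are 112 full weeks plus 4 extra days.
Each full week contributes one Saturday: 112 so far.
The 4 extra days are Mon, Tue, Wed, Thu — none qualify.
Total: 112 + 0 = 112.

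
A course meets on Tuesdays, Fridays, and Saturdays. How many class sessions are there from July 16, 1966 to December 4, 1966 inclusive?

61

July 16, 1966 is a Saturday.
From July 16, 1966 to December 4, 1966 is 142 days inclusive.
142 = 7 × 20 + 2, so there are 20 full weeks plus 2 extra days.
Each full week contributes 3 days from the set (Tue, Fri, Sat): 20 × 3 = 60.
The 2 extra days are Saturday, Sunday — 1 of them qualifies.
Total: 60 + 1 = 61.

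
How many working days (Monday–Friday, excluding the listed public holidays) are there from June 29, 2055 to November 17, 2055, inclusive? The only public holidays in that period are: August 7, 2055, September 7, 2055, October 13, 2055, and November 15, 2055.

June 29, 2055 is a Tuesday.
From June 29, 2055 to November 17, 2055 is 142 days inclusive.
142 = 7 × 20 + 2, so there are 20 full weeks plus 2 extra days.
Each full week contributes 5 weekdays (Mon–Fri): 20 × 5 = 100.
The 2 extra days are Tue, Wed — 2 of them qualify.
Total: 100 + 2 = 102.
Holidays: August 7, 2055 (Sat); September 7, 2055 (Tue); October 13, 2055 (Wed); November 15, 2055 (Mon).
3 of the 4 holidays fall on weekdays; the rest are weekends and were already excluded.
Business days: 102 − 3 = 99.

99 working days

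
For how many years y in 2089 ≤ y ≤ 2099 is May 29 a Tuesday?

Day of week of May 29 in each year:
2089: Sun, 2090: Mon, 2091: Tue ✓, 2092: Thu, 2093: Fri, 2094: Sat, 2095: Sun, 2096: Tue ✓, 2097: Wed, 2098: Thu, 2099: Fri
Tuesdays: 2091, 2096.

2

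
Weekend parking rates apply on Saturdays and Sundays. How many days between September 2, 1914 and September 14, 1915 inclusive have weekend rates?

108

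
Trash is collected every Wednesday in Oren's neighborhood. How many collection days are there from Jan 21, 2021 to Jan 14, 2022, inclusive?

Jan 21, 2021 is a Thursday.
From Jan 21, 2021 to Jan 14, 2022 is 359 days inclusive.
359 = 7 × 51 + 2, so there are 51 full weeks plus 2 extra days.
Each full week contributes one Wednesday: 51 so far.
The 2 extra days are Thursday, Friday — none qualify.
Total: 51 + 0 = 51.

51 Wednesdays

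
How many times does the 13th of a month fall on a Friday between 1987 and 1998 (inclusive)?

Friday-the-13ths by year:
1987: Feb, Mar, Nov
1988: May
1989: Jan, Oct
1990: Apr, Jul
1991: Sep, Dec
1992: Mar, Nov
1993: Aug
1994: May
1995: Jan, Oct
1996: Sep, Dec
1997: Jun
1998: Feb, Mar, Nov

22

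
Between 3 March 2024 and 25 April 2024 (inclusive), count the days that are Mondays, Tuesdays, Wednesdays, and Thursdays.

32

3 March 2024 is a Sunday.
The range spans 54 days (inclusive of both endpoints).
54 = 7 × 7 + 5, so there are 7 full weeks plus 5 extra days.
Each full week contributes 4 days from the set (Mon, Tue, Wed, Thu): 7 × 4 = 28.
The 5 extra days are Sunday, Monday, Tuesday, Wednesday, Thursday — 4 of them qualify.
Total: 28 + 4 = 32.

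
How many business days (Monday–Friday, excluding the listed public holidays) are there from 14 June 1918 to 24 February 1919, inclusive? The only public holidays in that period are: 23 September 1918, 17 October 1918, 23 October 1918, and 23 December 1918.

14 June 1918 is a Friday.
From 14 June 1918 to 24 February 1919 is 256 days inclusive.
256 = 7 × 36 + 4, so there are 36 full weeks plus 4 extra days.
Each full week contributes 5 weekdays (Mon–Fri): 36 × 5 = 180.
The 4 extra days are Fri, Sat, Sun, Mon — 2 of them qualify.
Total: 180 + 2 = 182.
Holidays: 23 September 1918 (Mon); 17 October 1918 (Thu); 23 October 1918 (Wed); 23 December 1918 (Mon).
All 4 holidays fall on weekdays, so subtract 4.
Business days: 182 − 4 = 178.

178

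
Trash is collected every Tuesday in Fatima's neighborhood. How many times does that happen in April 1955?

1955-04-01 is a Friday.
That's 30 days from start to end, counting both.
30 = 7 × 4 + 2, so there are 4 full weeks plus 2 extra days.
Each full week contributes one Tuesday: 4 so far.
The 2 extra days are Friday, Saturday — none qualify.
Total: 4 + 0 = 4.

4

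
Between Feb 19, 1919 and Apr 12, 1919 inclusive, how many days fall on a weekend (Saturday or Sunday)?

15

Feb 19, 1919 is a Wednesday.
The range spans 53 days (inclusive of both endpoints).
53 = 7 × 7 + 4, so there are 7 full weeks plus 4 extra days.
Each full week contributes 2 weekend days (Sat, Sun): 7 × 2 = 14.
The 4 extra days are Wed, Thu, Fri, Sat — 1 of them qualifies.
Total: 14 + 1 = 15.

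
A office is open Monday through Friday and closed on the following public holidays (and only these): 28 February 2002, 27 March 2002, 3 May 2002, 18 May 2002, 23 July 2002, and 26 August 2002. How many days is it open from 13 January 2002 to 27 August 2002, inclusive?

157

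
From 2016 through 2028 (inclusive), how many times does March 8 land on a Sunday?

2

Day of week of March 8 in each year:
2016: Tue, 2017: Wed, 2018: Thu, 2019: Fri, 2020: Sun ✓, 2021: Mon, 2022: Tue, 2023: Wed, 2024: Fri, 2025: Sat, 2026: Sun ✓, 2027: Mon, 2028: Wed
Sundays: 2020, 2026.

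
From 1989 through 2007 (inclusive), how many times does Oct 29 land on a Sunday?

Day of week of October 29 in each year:
1989: Sun ✓, 1990: Mon, 1991: Tue, 1992: Thu, 1993: Fri, 1994: Sat, 1995: Sun ✓, 1996: Tue, 1997: Wed, 1998: Thu, 1999: Fri, 2000: Sun ✓, 2001: Mon, 2002: Tue, 2003: Wed, 2004: Fri, 2005: Sat, 2006: Sun ✓, 2007: Mon
Sundays: 1989, 1995, 2000, 2006.

4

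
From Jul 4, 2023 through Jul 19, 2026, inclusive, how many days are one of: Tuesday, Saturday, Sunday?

477

Jul 4, 2023 is a Tuesday.
The range spans 1112 days (inclusive of both endpoints).
1112 = 7 × 158 + 6, so there are 158 full weeks plus 6 extra days.
Each full week contributes 3 days from the set (Tue, Sat, Sun): 158 × 3 = 474.
The 6 extra days are Tuesday, Wednesday, Thursday, Friday, Saturday, Sunday — 3 of them qualify.
Total: 474 + 3 = 477.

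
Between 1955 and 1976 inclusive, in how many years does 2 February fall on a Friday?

Day of week of February 2 in each year:
1955: Wed, 1956: Thu, 1957: Sat, 1958: Sun, 1959: Mon, 1960: Tue, 1961: Thu, 1962: Fri ✓, 1963: Sat, 1964: Sun, 1965: Tue, 1966: Wed, 1967: Thu, 1968: Fri ✓, 1969: Sun, 1970: Mon, 1971: Tue, 1972: Wed, 1973: Fri ✓, 1974: Sat, 1975: Sun, 1976: Mon
Fridays: 1962, 1968, 1973.

3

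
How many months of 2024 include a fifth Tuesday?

A month has five Tuesdays exactly when Tuesday falls within its first (length − 28) days.
Jan: 31 days, starts Mon → 5 of Mon, Tue, Wed ✓
Feb: 29 days, starts Thu → 5 of Thu
Mar: 31 days, starts Fri → 5 of Fri, Sat, Sun
Apr: 30 days, starts Mon → 5 of Mon, Tue ✓
May: 31 days, starts Wed → 5 of Wed, Thu, Fri
Jun: 30 days, starts Sat → 5 of Sat, Sun
Jul: 31 days, starts Mon → 5 of Mon, Tue, Wed ✓
Aug: 31 days, starts Thu → 5 of Thu, Fri, Sat
Sep: 30 days, starts Sun → 5 of Sun, Mon
Oct: 31 days, starts Tue → 5 of Tue, Wed, Thu ✓
Nov: 30 days, starts Fri → 5 of Fri, Sat
Dec: 31 days, starts Sun → 5 of Sun, Mon, Tue ✓
Months with five Tuesdays: Jan, Apr, Jul, Oct, Dec.

5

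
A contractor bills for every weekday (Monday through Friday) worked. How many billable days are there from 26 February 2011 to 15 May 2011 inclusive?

26 February 2011 is a Saturday.
The range spans 79 days (inclusive of both endpoints).
79 = 7 × 11 + 2, so there are 11 full weeks plus 2 extra days.
Each full week contributes 5 weekdays (Mon–Fri): 11 × 5 = 55.
The 2 extra days are Sat, Sun — none qualify.
Total: 55 + 0 = 55.

55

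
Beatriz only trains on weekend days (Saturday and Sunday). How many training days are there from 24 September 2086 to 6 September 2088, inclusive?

204

24 September 2086 is a Tuesday.
The range spans 714 days (inclusive of both endpoints).
714 = 7 × 102, so the span is exactly 102 full weeks.
Each full week contributes 2 weekend days (Sat, Sun): 102 × 2 = 204.
Total: 204.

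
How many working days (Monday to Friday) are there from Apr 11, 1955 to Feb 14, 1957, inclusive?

484 weekdays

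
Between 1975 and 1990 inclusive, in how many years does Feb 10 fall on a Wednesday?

2

Day of week of February 10 in each year:
1975: Mon, 1976: Tue, 1977: Thu, 1978: Fri, 1979: Sat, 1980: Sun, 1981: Tue, 1982: Wed ✓, 1983: Thu, 1984: Fri, 1985: Sun, 1986: Mon, 1987: Tue, 1988: Wed ✓, 1989: Fri, 1990: Sat
Wednesdays: 1982, 1988.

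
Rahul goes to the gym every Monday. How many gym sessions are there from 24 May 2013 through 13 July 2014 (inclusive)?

59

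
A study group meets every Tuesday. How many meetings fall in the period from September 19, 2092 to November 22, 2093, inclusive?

61 Tuesdays

September 19, 2092 is a Friday.
The range spans 430 days (inclusive of both endpoints).
430 = 7 × 61 + 3, so there are 61 full weeks plus 3 extra days.
Each full week contributes one Tuesday: 61 so far.
The 3 extra days are Friday, Saturday, Sunday — none qualify.
Total: 61 + 0 = 61.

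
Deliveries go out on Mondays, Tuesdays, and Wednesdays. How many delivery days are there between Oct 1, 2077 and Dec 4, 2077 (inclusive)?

27

Oct 1, 2077 is a Friday.
That's 65 days from start to end, counting both.
65 = 7 × 9 + 2, so there are 9 full weeks plus 2 extra days.
Each full week contributes 3 days from the set (Mon, Tue, Wed): 9 × 3 = 27.
The 2 extra days are Fri, Sat — none qualify.
Total: 27 + 0 = 27.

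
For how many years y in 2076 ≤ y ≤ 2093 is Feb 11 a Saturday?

Day of week of February 11 in each year:
2076: Tue, 2077: Thu, 2078: Fri, 2079: Sat ✓, 2080: Sun, 2081: Tue, 2082: Wed, 2083: Thu, 2084: Fri, 2085: Sun, 2086: Mon, 2087: Tue, 2088: Wed, 2089: Fri, 2090: Sat ✓, 2091: Sun, 2092: Mon, 2093: Wed
Saturdays: 2079, 2090.

2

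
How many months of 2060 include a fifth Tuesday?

4

A month has five Tuesdays exactly when Tuesday falls within its first (length − 28) days.
Jan: 31 days, starts Thu → 5 of Thu, Fri, Sat
Feb: 29 days, starts Sun → 5 of Sun
Mar: 31 days, starts Mon → 5 of Mon, Tue, Wed ✓
Apr: 30 days, starts Thu → 5 of Thu, Fri
May: 31 days, starts Sat → 5 of Sat, Sun, Mon
Jun: 30 days, starts Tue → 5 of Tue, Wed ✓
Jul: 31 days, starts Thu → 5 of Thu, Fri, Sat
Aug: 31 days, starts Sun → 5 of Sun, Mon, Tue ✓
Sep: 30 days, starts Wed → 5 of Wed, Thu
Oct: 31 days, starts Fri → 5 of Fri, Sat, Sun
Nov: 30 days, starts Mon → 5 of Mon, Tue ✓
Dec: 31 days, starts Wed → 5 of Wed, Thu, Fri
Months with five Tuesdays: Mar, Jun, Aug, Nov.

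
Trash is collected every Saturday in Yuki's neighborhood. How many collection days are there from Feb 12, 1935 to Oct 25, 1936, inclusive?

89

Feb 12, 1935 is a Tuesday.
That's 622 days from start to end, counting both.
622 = 7 × 88 + 6, so there are 88 full weeks plus 6 extra days.
Each full week contributes one Saturday: 88 so far.
The 6 extra days are Tue, Wed, Thu, Fri, Sat, Sun — 1 of them qualifies.
Total: 88 + 1 = 89.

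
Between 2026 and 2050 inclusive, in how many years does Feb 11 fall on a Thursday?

4

Day of week of February 11 in each year:
2026: Wed, 2027: Thu ✓, 2028: Fri, 2029: Sun, 2030: Mon, 2031: Tue, 2032: Wed, 2033: Fri, 2034: Sat, 2035: Sun, 2036: Mon, 2037: Wed, 2038: Thu ✓, 2039: Fri, 2040: Sat, 2041: Mon, 2042: Tue, 2043: Wed, 2044: Thu ✓, 2045: Sat, 2046: Sun, 2047: Mon, 2048: Tue, 2049: Thu ✓, 2050: Fri
Thursdays: 2027, 2038, 2044, 2049.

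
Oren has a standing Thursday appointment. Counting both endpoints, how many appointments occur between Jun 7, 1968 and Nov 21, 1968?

24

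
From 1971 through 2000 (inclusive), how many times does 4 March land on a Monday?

Day of week of March 4 in each year:
1971: Thu, 1972: Sat, 1973: Sun, 1974: Mon ✓, 1975: Tue, 1976: Thu, 1977: Fri, 1978: Sat, 1979: Sun, 1980: Tue, 1981: Wed, 1982: Thu, 1983: Fri, 1984: Sun, 1985: Mon ✓, 1986: Tue, 1987: Wed, 1988: Fri, 1989: Sat, 1990: Sun, 1991: Mon ✓, 1992: Wed, 1993: Thu, 1994: Fri, 1995: Sat, 1996: Mon ✓, 1997: Tue, 1998: Wed, 1999: Thu, 2000: Sat
Mondays: 1974, 1985, 1991, 1996.

4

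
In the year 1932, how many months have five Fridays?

A month has five Fridays exactly when Friday falls within its first (length − 28) days.
Jan: 31 days, starts Fri → 5 of Fri, Sat, Sun ✓
Feb: 29 days, starts Mon → 5 of Mon
Mar: 31 days, starts Tue → 5 of Tue, Wed, Thu
Apr: 30 days, starts Fri → 5 of Fri, Sat ✓
May: 31 days, starts Sun → 5 of Sun, Mon, Tue
Jun: 30 days, starts Wed → 5 of Wed, Thu
Jul: 31 days, starts Fri → 5 of Fri, Sat, Sun ✓
Aug: 31 days, starts Mon → 5 of Mon, Tue, Wed
Sep: 30 days, starts Thu → 5 of Thu, Fri ✓
Oct: 31 days, starts Sat → 5 of Sat, Sun, Mon
Nov: 30 days, starts Tue → 5 of Tue, Wed
Dec: 31 days, starts Thu → 5 of Thu, Fri, Sat ✓
Months with five Fridays: Jan, Apr, Jul, Sep, Dec.

5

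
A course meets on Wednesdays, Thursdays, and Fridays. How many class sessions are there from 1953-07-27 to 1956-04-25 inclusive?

1953-07-27 is a Monday.
That's 1004 days from start to end, counting both.
1004 = 7 × 143 + 3, so there are 143 full weeks plus 3 extra days.
Each full week contributes 3 days from the set (Wed, Thu, Fri): 143 × 3 = 429.
The 3 extra days are Mon, Tue, Wed — 1 of them qualifies.
Total: 429 + 1 = 430.

430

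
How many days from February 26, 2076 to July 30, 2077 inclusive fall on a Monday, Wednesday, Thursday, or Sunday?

298

February 26, 2076 is a Wednesday.
From February 26, 2076 to July 30, 2077 is 521 days inclusive.
521 = 7 × 74 + 3, so there are 74 full weeks plus 3 extra days.
Each full week contributes 4 days from the set (Mon, Wed, Thu, Sun): 74 × 4 = 296.
The 3 extra days are Wed, Thu, Fri — 2 of them qualify.
Total: 296 + 2 = 298.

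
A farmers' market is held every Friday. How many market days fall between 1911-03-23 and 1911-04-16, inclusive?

4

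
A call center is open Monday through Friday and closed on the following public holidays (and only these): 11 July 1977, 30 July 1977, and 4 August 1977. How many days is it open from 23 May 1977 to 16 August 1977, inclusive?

60

23 May 1977 is a Monday.
From 23 May 1977 to 16 August 1977 is 86 days inclusive.
86 = 7 × 12 + 2, so there are 12 full weeks plus 2 extra days.
Each full week contributes 5 weekdays (Mon–Fri): 12 × 5 = 60.
The 2 extra days are Mon, Tue — 2 of them qualify.
Total: 60 + 2 = 62.
Holidays: 11 July 1977 (Mon); 30 July 1977 (Sat); 4 August 1977 (Thu).
2 of the 3 holidays fall on weekdays; the rest are weekends and were already excluded.
Business days: 62 − 2 = 60.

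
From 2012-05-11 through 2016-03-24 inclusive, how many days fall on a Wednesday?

2012-05-11 is a Friday.
That's 1414 days from start to end, counting both.
1414 = 7 × 202, so the span is exactly 202 full weeks.
Each full week contributes one Wednesday: 202 so far.
Total: 202.

202 Wednesdays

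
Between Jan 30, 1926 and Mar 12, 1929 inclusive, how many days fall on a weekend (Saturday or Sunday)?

326

Jan 30, 1926 is a Saturday.
The range spans 1138 days (inclusive of both endpoints).
1138 = 7 × 162 + 4, so there are 162 full weeks plus 4 extra days.
Each full week contributes 2 weekend days (Sat, Sun): 162 × 2 = 324.
The 4 extra days are Saturday, Sunday, Monday, Tuesday — 2 of them qualify.
Total: 324 + 2 = 326.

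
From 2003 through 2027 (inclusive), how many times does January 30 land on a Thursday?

Day of week of January 30 in each year:
2003: Thu ✓, 2004: Fri, 2005: Sun, 2006: Mon, 2007: Tue, 2008: Wed, 2009: Fri, 2010: Sat, 2011: Sun, 2012: Mon, 2013: Wed, 2014: Thu ✓, 2015: Fri, 2016: Sat, 2017: Mon, 2018: Tue, 2019: Wed, 2020: Thu ✓, 2021: Sat, 2022: Sun, 2023: Mon, 2024: Tue, 2025: Thu ✓, 2026: Fri, 2027: Sat
Thursdays: 2003, 2014, 2020, 2025.

4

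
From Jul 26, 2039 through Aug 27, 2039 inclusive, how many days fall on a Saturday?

5

Jul 26, 2039 is a Tuesday.
From Jul 26, 2039 to Aug 27, 2039 is 33 days inclusive.
33 = 7 × 4 + 5, so there are 4 full weeks plus 5 extra days.
Each full week contributes one Saturday: 4 so far.
The 5 extra days are Tuesday, Wednesday, Thursday, Friday, Saturday — 1 of them qualifies.
Total: 4 + 1 = 5.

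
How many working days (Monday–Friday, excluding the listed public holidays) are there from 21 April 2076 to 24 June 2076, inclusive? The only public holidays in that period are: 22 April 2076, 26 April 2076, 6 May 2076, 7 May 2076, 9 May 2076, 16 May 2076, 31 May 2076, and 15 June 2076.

21 April 2076 is a Tuesday.
From 21 April 2076 to 24 June 2076 is 65 days inclusive.
65 = 7 × 9 + 2, so there are 9 full weeks plus 2 extra days.
Each full week contributes 5 weekdays (Mon–Fri): 9 × 5 = 45.
The 2 extra days are Tue, Wed — 2 of them qualify.
Total: 45 + 2 = 47.
Holidays: 22 April 2076 (Wed); 26 April 2076 (Sun); 6 May 2076 (Wed); 7 May 2076 (Thu); 9 May 2076 (Sat); 16 May 2076 (Sat); 31 May 2076 (Sun); 15 June 2076 (Mon).
4 of the 8 holidays fall on weekdays; the rest are weekends and were already excluded.
Business days: 47 − 4 = 43.

43 working days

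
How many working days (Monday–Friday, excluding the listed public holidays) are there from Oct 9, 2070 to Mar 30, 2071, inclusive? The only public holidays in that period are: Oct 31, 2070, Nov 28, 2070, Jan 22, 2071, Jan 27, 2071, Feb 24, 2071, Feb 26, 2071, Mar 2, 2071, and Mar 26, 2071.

115 working days

Oct 9, 2070 is a Thursday.
That's 173 days from start to end, counting both.
173 = 7 × 24 + 5, so there are 24 full weeks plus 5 extra days.
Each full week contributes 5 weekdays (Mon–Fri): 24 × 5 = 120.
The 5 extra days are Thursday, Friday, Saturday, Sunday, Monday — 3 of them qualify.
Total: 120 + 3 = 123.
Holidays: Oct 31, 2070 (Fri); Nov 28, 2070 (Fri); Jan 22, 2071 (Thu); Jan 27, 2071 (Tue); Feb 24, 2071 (Tue); Feb 26, 2071 (Thu); Mar 2, 2071 (Mon); Mar 26, 2071 (Thu).
All 8 holidays fall on weekdays, so subtract 8.
Business days: 123 − 8 = 115.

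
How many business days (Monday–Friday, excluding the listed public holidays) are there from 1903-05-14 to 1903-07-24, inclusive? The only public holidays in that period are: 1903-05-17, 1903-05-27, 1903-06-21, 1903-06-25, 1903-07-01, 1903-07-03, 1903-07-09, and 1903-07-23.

1903-05-14 is a Thursday.
From 1903-05-14 to 1903-07-24 is 72 days inclusive.
72 = 7 × 10 + 2, so there are 10 full weeks plus 2 extra days.
Each full week contributes 5 weekdays (Mon–Fri): 10 × 5 = 50.
The 2 extra days are Thu, Fri — 2 of them qualify.
Total: 50 + 2 = 52.
Holidays: 1903-05-17 (Sun); 1903-05-27 (Wed); 1903-06-21 (Sun); 1903-06-25 (Thu); 1903-07-01 (Wed); 1903-07-03 (Fri); 1903-07-09 (Thu); 1903-07-23 (Thu).
6 of the 8 holidays fall on weekdays; the rest are weekends and were already excluded.
Business days: 52 − 6 = 46.

46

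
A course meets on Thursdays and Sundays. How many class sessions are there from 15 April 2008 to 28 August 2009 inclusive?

15 April 2008 is a Tuesday.
The range spans 501 days (inclusive of both endpoints).
501 = 7 × 71 + 4, so there are 71 full weeks plus 4 extra days.
Each full week contributes 2 days from the set (Thu, Sun): 71 × 2 = 142.
The 4 extra days are Tuesday, Wednesday, Thursday, Friday — 1 of them qualifies.
Total: 142 + 1 = 143.

143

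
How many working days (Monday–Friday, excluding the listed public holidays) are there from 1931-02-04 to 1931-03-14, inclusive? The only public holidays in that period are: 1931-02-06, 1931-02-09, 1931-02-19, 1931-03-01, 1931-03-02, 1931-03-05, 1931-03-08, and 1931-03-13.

22

1931-02-04 is a Wednesday.
From 1931-02-04 to 1931-03-14 is 39 days inclusive.
39 = 7 × 5 + 4, so there are 5 full weeks plus 4 extra days.
Each full week contributes 5 weekdays (Mon–Fri): 5 × 5 = 25.
The 4 extra days are Wed, Thu, Fri, Sat — 3 of them qualify.
Total: 25 + 3 = 28.
Holidays: 1931-02-06 (Fri); 1931-02-09 (Mon); 1931-02-19 (Thu); 1931-03-01 (Sun); 1931-03-02 (Mon); 1931-03-05 (Thu); 1931-03-08 (Sun); 1931-03-13 (Fri).
6 of the 8 holidays fall on weekdays; the rest are weekends and were already excluded.
Business days: 28 − 6 = 22.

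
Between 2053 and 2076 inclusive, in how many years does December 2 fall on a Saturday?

Day of week of December 2 in each year:
2053: Tue, 2054: Wed, 2055: Thu, 2056: Sat ✓, 2057: Sun, 2058: Mon, 2059: Tue, 2060: Thu, 2061: Fri, 2062: Sat ✓, 2063: Sun, 2064: Tue, 2065: Wed, 2066: Thu, 2067: Fri, 2068: Sun, 2069: Mon, 2070: Tue, 2071: Wed, 2072: Fri, 2073: Sat ✓, 2074: Sun, 2075: Mon, 2076: Wed
Saturdays: 2056, 2062, 2073.

3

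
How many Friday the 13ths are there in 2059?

The 13th falls on a Friday when the month's 13th has weekday Fri.
Jan 13 is Mon; Feb 13 is Thu; Mar 13 is Thu; Apr 13 is Sun; May 13 is Tue; Jun 13 is Fri ✓; Jul 13 is Sun; Aug 13 is Wed; Sep 13 is Sat; Oct 13 is Mon; Nov 13 is Thu; Dec 13 is Sat.
Friday the 13ths: Jun.

1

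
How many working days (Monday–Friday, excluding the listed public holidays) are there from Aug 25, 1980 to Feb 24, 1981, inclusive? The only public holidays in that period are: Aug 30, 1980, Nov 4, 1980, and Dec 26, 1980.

Aug 25, 1980 is a Monday.
From Aug 25, 1980 to Feb 24, 1981 is 184 days inclusive.
184 = 7 × 26 + 2, so there are 26 full weeks plus 2 extra days.
Each full week contributes 5 weekdays (Mon–Fri): 26 × 5 = 130.
The 2 extra days are Mon, Tue — 2 of them qualify.
Total: 130 + 2 = 132.
Holidays: Aug 30, 1980 (Sat); Nov 4, 1980 (Tue); Dec 26, 1980 (Fri).
2 of the 3 holidays fall on weekdays; the rest are weekends and were already excluded.
Business days: 132 − 2 = 130.

130 working days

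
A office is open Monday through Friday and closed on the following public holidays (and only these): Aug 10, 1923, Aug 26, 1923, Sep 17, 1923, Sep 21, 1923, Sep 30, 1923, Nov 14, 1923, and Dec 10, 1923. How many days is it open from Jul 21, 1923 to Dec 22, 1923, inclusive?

105

Jul 21, 1923 is a Saturday.
From Jul 21, 1923 to Dec 22, 1923 is 155 days inclusive.
155 = 7 × 22 + 1, so there are 22 full weeks plus 1 extra day.
Each full week contributes 5 weekdays (Mon–Fri): 22 × 5 = 110.
The 1 extra day is Sat — none qualify.
Total: 110 + 0 = 110.
Holidays: Aug 10, 1923 (Fri); Aug 26, 1923 (Sun); Sep 17, 1923 (Mon); Sep 21, 1923 (Fri); Sep 30, 1923 (Sun); Nov 14, 1923 (Wed); Dec 10, 1923 (Mon).
5 of the 7 holidays fall on weekdays; the rest are weekends and were already excluded.
Business days: 110 − 5 = 105.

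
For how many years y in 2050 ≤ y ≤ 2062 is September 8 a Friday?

Day of week of September 8 in each year:
2050: Thu, 2051: Fri ✓, 2052: Sun, 2053: Mon, 2054: Tue, 2055: Wed, 2056: Fri ✓, 2057: Sat, 2058: Sun, 2059: Mon, 2060: Wed, 2061: Thu, 2062: Fri ✓
Fridays: 2051, 2056, 2062.

3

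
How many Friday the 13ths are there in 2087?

1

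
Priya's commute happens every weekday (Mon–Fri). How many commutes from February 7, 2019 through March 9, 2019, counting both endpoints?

22

February 7, 2019 is a Thursday.
The range spans 31 days (inclusive of both endpoints).
31 = 7 × 4 + 3, so there are 4 full weeks plus 3 extra days.
Each full week contributes 5 weekdays (Mon–Fri): 4 × 5 = 20.
The 3 extra days are Thu, Fri, Sat — 2 of them qualify.
Total: 20 + 2 = 22.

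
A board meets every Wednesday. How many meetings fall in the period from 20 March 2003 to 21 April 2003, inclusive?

20 March 2003 is a Thursday.
That's 33 days from start to end, counting both.
33 = 7 × 4 + 5, so there are 4 full weeks plus 5 extra days.
Each full week contributes one Wednesday: 4 so far.
The 5 extra days are Thu, Fri, Sat, Sun, Mon — none qualify.
Total: 4 + 0 = 4.

4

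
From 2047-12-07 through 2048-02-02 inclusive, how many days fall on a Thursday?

8

2047-12-07 is a Saturday.
That's 58 days from start to end, counting both.
58 = 7 × 8 + 2, so there are 8 full weeks plus 2 extra days.
Each full week contributes one Thursday: 8 so far.
The 2 extra days are Saturday, Sunday — none qualify.
Total: 8 + 0 = 8.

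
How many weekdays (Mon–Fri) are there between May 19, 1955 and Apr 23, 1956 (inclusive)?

May 19, 1955 is a Thursday.
From May 19, 1955 to Apr 23, 1956 is 341 days inclusive.
341 = 7 × 48 + 5, so there are 48 full weeks plus 5 extra days.
Each full week contributes 5 weekdays (Mon–Fri): 48 × 5 = 240.
The 5 extra days are Thursday, Friday, Saturday, Sunday, Monday — 3 of them qualify.
Total: 240 + 3 = 243.

243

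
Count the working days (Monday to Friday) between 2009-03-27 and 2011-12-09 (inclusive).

2009-03-27 is a Friday.
The range spans 988 days (inclusive of both endpoints).
988 = 7 × 141 + 1, so there are 141 full weeks plus 1 extra day.
Each full week contributes 5 weekdays (Mon–Fri): 141 × 5 = 705.
The 1 extra day is Fri — 1 of them qualifies.
Total: 705 + 1 = 706.

706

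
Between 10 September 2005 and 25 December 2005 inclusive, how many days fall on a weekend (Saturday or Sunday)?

32

10 September 2005 is a Saturday.
The range spans 107 days (inclusive of both endpoints).
107 = 7 × 15 + 2, so there are 15 full weeks plus 2 extra days.
Each full week contributes 2 weekend days (Sat, Sun): 15 × 2 = 30.
The 2 extra days are Saturday, Sunday — 2 of them qualify.
Total: 30 + 2 = 32.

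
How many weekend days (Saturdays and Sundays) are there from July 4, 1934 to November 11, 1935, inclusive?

July 4, 1934 is a Wednesday.
From July 4, 1934 to November 11, 1935 is 496 days inclusive.
496 = 7 × 70 + 6, so there are 70 full weeks plus 6 extra days.
Each full week contributes 2 weekend days (Sat, Sun): 70 × 2 = 140.
The 6 extra days are Wed, Thu, Fri, Sat, Sun, Mon — 2 of them qualify.
Total: 140 + 2 = 142.

142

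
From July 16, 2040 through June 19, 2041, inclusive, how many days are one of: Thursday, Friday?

July 16, 2040 is a Monday.
That's 339 days from start to end, counting both.
339 = 7 × 48 + 3, so there are 48 full weeks plus 3 extra days.
Each full week contributes 2 days from the set (Thu, Fri): 48 × 2 = 96.
The 3 extra days are Mon, Tue, Wed — none qualify.
Total: 96 + 0 = 96.

96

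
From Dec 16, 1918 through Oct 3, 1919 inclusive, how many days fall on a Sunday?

41 Sundays

Dec 16, 1918 is a Monday.
From Dec 16, 1918 to Oct 3, 1919 is 292 days inclusive.
292 = 7 × 41 + 5, so there are 41 full weeks plus 5 extra days.
Each full week contributes one Sunday: 41 so far.
The 5 extra days are Monday, Tuesday, Wednesday, Thursday, Friday — none qualify.
Total: 41 + 0 = 41.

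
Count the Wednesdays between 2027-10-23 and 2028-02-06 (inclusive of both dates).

2027-10-23 is a Saturday.
From 2027-10-23 to 2028-02-06 is 107 days inclusive.
107 = 7 × 15 + 2, so there are 15 full weeks plus 2 extra days.
Each full week contributes one Wednesday: 15 so far.
The 2 extra days are Saturday, Sunday — none qualify.
Total: 15 + 0 = 15.

15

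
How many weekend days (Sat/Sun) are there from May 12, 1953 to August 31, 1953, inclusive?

32

May 12, 1953 is a Tuesday.
From May 12, 1953 to August 31, 1953 is 112 days inclusive.
112 = 7 × 16, so the span is exactly 16 full weeks.
Each full week contributes 2 weekend days (Sat, Sun): 16 × 2 = 32.
Total: 32.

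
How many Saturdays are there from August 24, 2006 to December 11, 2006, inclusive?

16

August 24, 2006 is a Thursday.
That's 110 days from start to end, counting both.
110 = 7 × 15 + 5, so there are 15 full weeks plus 5 extra days.
Each full week contributes one Saturday: 15 so far.
The 5 extra days are Thursday, Friday, Saturday, Sunday, Monday — 1 of them qualifies.
Total: 15 + 1 = 16.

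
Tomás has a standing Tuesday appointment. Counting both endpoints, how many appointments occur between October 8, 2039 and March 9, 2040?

October 8, 2039 is a Saturday.
From October 8, 2039 to March 9, 2040 is 154 days inclusive.
154 = 7 × 22, so the span is exactly 22 full weeks.
Each full week contributes one Tuesday: 22 so far.
Total: 22.

22 Tuesdays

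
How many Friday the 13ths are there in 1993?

1

The 13th falls on a Friday when the month's 13th has weekday Fri.
Jan 13 is Wed; Feb 13 is Sat; Mar 13 is Sat; Apr 13 is Tue; May 13 is Thu; Jun 13 is Sun; Jul 13 is Tue; Aug 13 is Fri ✓; Sep 13 is Mon; Oct 13 is Wed; Nov 13 is Sat; Dec 13 is Mon.
Friday the 13ths: Aug.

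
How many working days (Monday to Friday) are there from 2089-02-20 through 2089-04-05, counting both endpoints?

32

2089-02-20 is a Sunday.
The range spans 45 days (inclusive of both endpoints).
45 = 7 × 6 + 3, so there are 6 full weeks plus 3 extra days.
Each full week contributes 5 weekdays (Mon–Fri): 6 × 5 = 30.
The 3 extra days are Sunday, Monday, Tuesday — 2 of them qualify.
Total: 30 + 2 = 32.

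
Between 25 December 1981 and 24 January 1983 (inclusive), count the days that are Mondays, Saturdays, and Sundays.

171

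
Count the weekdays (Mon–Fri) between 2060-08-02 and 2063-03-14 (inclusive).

683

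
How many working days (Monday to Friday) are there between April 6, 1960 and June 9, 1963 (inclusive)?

828 weekdays

April 6, 1960 is a Wednesday.
That's 1160 days from start to end, counting both.
1160 = 7 × 165 + 5, so there are 165 full weeks plus 5 extra days.
Each full week contributes 5 weekdays (Mon–Fri): 165 × 5 = 825.
The 5 extra days are Wednesday, Thursday, Friday, Saturday, Sunday — 3 of them qualify.
Total: 825 + 3 = 828.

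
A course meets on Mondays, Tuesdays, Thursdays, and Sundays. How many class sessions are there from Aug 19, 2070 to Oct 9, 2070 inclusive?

30

Aug 19, 2070 is a Tuesday.
That's 52 days from start to end, counting both.
52 = 7 × 7 + 3, so there are 7 full weeks plus 3 extra days.
Each full week contributes 4 days from the set (Mon, Tue, Thu, Sun): 7 × 4 = 28.
The 3 extra days are Tuesday, Wednesday, Thursday — 2 of them qualify.
Total: 28 + 2 = 30.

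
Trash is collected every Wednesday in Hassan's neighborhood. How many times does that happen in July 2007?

Jul 1, 2007 is a Sunday.
That's 31 days from start to end, counting both.
31 = 7 × 4 + 3, so there are 4 full weeks plus 3 extra days.
Each full week contributes one Wednesday: 4 so far.
The 3 extra days are Sun, Mon, Tue — none qualify.
Total: 4 + 0 = 4.

4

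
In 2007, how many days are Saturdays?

52

January 1, 2007 is a Monday.
From January 1, 2007 to December 31, 2007 is 365 days inclusive.
365 = 7 × 52 + 1, so there are 52 full weeks plus 1 extra day.
Each full week contributes one Saturday: 52 so far.
The 1 extra day is Monday — none qualify.
Total: 52 + 0 = 52.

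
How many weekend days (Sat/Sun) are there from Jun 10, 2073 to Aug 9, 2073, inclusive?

Jun 10, 2073 is a Saturday.
That's 61 days from start to end, counting both.
61 = 7 × 8 + 5, so there are 8 full weeks plus 5 extra days.
Each full week contributes 2 weekend days (Sat, Sun): 8 × 2 = 16.
The 5 extra days are Saturday, Sunday, Monday, Tuesday, Wednesday — 2 of them qualify.
Total: 16 + 2 = 18.

18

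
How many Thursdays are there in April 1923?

1923-04-01 is a Sunday.
The range spans 30 days (inclusive of both endpoints).
30 = 7 × 4 + 2, so there are 4 full weeks plus 2 extra days.
Each full week contributes one Thursday: 4 so far.
The 2 extra days are Sun, Mon — none qualify.
Total: 4 + 0 = 4.

4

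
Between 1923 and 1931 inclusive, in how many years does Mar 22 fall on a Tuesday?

1

Day of week of March 22 in each year:
1923: Thu, 1924: Sat, 1925: Sun, 1926: Mon, 1927: Tue ✓, 1928: Thu, 1929: Fri, 1930: Sat, 1931: Sun
Tuesdays: 1927.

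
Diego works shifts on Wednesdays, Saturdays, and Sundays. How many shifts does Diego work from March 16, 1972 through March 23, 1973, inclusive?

159

March 16, 1972 is a Thursday.
From March 16, 1972 to March 23, 1973 is 373 days inclusive.
373 = 7 × 53 + 2, so there are 53 full weeks plus 2 extra days.
Each full week contributes 3 days from the set (Wed, Sat, Sun): 53 × 3 = 159.
The 2 extra days are Thu, Fri — none qualify.
Total: 159 + 0 = 159.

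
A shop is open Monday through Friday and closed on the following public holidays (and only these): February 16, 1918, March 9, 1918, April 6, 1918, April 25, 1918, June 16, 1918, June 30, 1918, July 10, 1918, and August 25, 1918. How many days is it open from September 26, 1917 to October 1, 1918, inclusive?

September 26, 1917 is a Wednesday.
That's 371 days from start to end, counting both.
371 = 7 × 53, so the span is exactly 53 full weeks.
Each full week contributes 5 weekdays (Mon–Fri): 53 × 5 = 265.
Holidays: February 16, 1918 (Sat); March 9, 1918 (Sat); April 6, 1918 (Sat); April 25, 1918 (Thu); June 16, 1918 (Sun); June 30, 1918 (Sun); July 10, 1918 (Wed); August 25, 1918 (Sun).
2 of the 8 holidays fall on weekdays; the rest are weekends and were already excluded.
Business days: 265 − 2 = 263.

263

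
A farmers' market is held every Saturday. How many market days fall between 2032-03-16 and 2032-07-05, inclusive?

2032-03-16 is a Tuesday.
That's 112 days from start to end, counting both.
112 = 7 × 16, so the span is exactly 16 full weeks.
Each full week contributes one Saturday: 16 so far.
Total: 16.

16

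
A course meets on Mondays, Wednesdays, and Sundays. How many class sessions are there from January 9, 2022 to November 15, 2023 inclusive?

January 9, 2022 is a Sunday.
The range spans 676 days (inclusive of both endpoints).
676 = 7 × 96 + 4, so there are 96 full weeks plus 4 extra days.
Each full week contributes 3 days from the set (Mon, Wed, Sun): 96 × 3 = 288.
The 4 extra days are Sunday, Monday, Tuesday, Wednesday — 3 of them qualify.
Total: 288 + 3 = 291.

291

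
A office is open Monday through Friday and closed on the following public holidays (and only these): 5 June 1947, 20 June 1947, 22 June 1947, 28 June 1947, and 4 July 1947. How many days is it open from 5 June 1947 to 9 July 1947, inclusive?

22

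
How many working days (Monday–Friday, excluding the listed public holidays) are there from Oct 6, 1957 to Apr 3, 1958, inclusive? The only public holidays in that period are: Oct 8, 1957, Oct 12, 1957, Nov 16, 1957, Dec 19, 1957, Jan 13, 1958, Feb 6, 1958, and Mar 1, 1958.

125 working days

Oct 6, 1957 is a Sunday.
That's 180 days from start to end, counting both.
180 = 7 × 25 + 5, so there are 25 full weeks plus 5 extra days.
Each full week contributes 5 weekdays (Mon–Fri): 25 × 5 = 125.
The 5 extra days are Sun, Mon, Tue, Wed, Thu — 4 of them qualify.
Total: 125 + 4 = 129.
Holidays: Oct 8, 1957 (Tue); Oct 12, 1957 (Sat); Nov 16, 1957 (Sat); Dec 19, 1957 (Thu); Jan 13, 1958 (Mon); Feb 6, 1958 (Thu); Mar 1, 1958 (Sat).
4 of the 7 holidays fall on weekdays; the rest are weekends and were already excluded.
Business days: 129 − 4 = 125.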